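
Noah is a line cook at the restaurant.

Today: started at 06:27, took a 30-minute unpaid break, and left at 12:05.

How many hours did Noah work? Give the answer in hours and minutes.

5 h 8 min

Today: 06:27–12:05 = 5 h 38 min; less 30 min break → 5 h 8 min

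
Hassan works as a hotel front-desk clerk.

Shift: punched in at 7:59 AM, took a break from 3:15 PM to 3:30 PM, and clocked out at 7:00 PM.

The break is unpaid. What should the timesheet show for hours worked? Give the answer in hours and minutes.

10 h 46 min

Shift: 7:59 AM–7:00 PM = 11 h 1 min; less 15 min break → 10 h 46 min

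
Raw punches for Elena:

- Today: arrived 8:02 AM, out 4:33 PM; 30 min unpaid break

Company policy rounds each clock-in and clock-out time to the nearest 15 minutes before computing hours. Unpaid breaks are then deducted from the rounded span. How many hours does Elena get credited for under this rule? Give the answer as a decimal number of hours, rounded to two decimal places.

Today: in 8:02 AM→8:00 AM, out 4:33 PM→4:30 PM; 8 h 30 min − 30 min = 8 h 0 min

8.00 hours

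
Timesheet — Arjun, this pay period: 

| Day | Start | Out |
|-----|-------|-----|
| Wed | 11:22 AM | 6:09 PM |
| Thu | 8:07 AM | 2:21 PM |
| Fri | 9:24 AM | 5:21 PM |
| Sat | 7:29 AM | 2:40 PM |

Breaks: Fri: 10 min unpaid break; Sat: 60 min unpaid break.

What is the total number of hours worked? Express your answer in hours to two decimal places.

Wed: 11:22 AM–6:09 PM = 6 h 47 min
Thu: 8:07 AM–2:21 PM = 6 h 14 min
Fri: 9:24 AM–5:21 PM = 7 h 57 min; less 10 min break → 7 h 47 min
Sat: 7:29 AM–2:40 PM = 7 h 11 min; less 60 min break → 6 h 11 min
Total: 6 h 47 min + 6 h 14 min + 7 h 47 min + 6 h 11 min = 26 h 59 min.

26.98 hours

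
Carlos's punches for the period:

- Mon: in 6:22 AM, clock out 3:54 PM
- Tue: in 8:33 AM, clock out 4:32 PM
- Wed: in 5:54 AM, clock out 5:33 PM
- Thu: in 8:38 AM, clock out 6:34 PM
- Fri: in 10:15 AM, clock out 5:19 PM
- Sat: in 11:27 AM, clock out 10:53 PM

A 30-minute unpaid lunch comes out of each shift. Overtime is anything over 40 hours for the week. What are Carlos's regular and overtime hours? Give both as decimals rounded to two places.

Mon: 6:22 AM–3:54 PM = 9 h 32 min; less 30 min break → 9 h 2 min
Tue: 8:33 AM–4:32 PM = 7 h 59 min; less 30 min break → 7 h 29 min
Wed: 5:54 AM–5:33 PM = 11 h 39 min; less 30 min break → 11 h 9 min
Thu: 8:38 AM–6:34 PM = 9 h 56 min; less 30 min break → 9 h 26 min
Fri: 10:15 AM–5:19 PM = 7 h 4 min; less 30 min break → 6 h 34 min
Sat: 11:27 AM–10:53 PM = 11 h 26 min; less 30 min break → 10 h 56 min
Total worked: 54 h 36 min = 54.60 h.
Threshold 40 h → overtime 14 h 36 min, regular 40 h 0 min.

Regular 40.00 hours, overtime 14.60 hours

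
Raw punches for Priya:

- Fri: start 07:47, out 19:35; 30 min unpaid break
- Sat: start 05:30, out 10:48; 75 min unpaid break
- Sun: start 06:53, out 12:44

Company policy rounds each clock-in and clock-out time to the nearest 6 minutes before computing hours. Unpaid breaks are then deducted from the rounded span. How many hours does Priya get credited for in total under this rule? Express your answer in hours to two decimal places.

21.15 hours

Fri: in 07:47→07:48, out 19:35→19:36; 11 h 48 min − 30 min = 11 h 18 min
Sat: in 05:30→05:30, out 10:48→10:48; 5 h 18 min − 75 min = 4 h 3 min
Sun: in 06:53→06:54, out 12:44→12:42; 5 h 48 min
Total credited: 21 h 9 min.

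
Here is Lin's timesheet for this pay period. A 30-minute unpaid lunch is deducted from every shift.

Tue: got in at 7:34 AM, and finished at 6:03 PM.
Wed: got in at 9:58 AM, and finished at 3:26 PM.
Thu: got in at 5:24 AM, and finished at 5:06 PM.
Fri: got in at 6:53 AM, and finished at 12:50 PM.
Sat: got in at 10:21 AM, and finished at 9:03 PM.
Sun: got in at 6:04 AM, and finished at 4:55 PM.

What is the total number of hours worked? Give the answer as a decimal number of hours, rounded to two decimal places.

Tue: 7:34 AM–6:03 PM = 10 h 29 min; less 30 min break → 9 h 59 min
Wed: 9:58 AM–3:26 PM = 5 h 28 min; less 30 min break → 4 h 58 min
Thu: 5:24 AM–5:06 PM = 11 h 42 min; less 30 min break → 11 h 12 min
Fri: 6:53 AM–12:50 PM = 5 h 57 min; less 30 min break → 5 h 27 min
Sat: 10:21 AM–9:03 PM = 10 h 42 min; less 30 min break → 10 h 12 min
Sun: 6:04 AM–4:55 PM = 10 h 51 min; less 30 min break → 10 h 21 min
Total: 9 h 59 min + 4 h 58 min + 11 h 12 min + 5 h 27 min + 10 h 12 min + 10 h 21 min = 52 h 9 min.

52.15 hours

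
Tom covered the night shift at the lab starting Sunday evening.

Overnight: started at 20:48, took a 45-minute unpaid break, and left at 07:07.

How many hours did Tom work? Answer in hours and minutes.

9 h 34 min

Overnight: 20:48 → midnight = 3 h 12 min; midnight → 07:07 = 7 h 7 min; span 10 h 19 min; less 45 min break → 9 h 34 min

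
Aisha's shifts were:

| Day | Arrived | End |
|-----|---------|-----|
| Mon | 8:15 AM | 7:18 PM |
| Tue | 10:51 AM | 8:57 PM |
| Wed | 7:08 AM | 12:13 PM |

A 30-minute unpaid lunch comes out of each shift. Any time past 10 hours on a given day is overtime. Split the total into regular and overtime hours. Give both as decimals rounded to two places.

Mon: 8:15 AM–7:18 PM = 11 h 3 min; less 30 min break → 10 h 33 min
Tue: 10:51 AM–8:57 PM = 10 h 6 min; less 30 min break → 9 h 36 min
Wed: 7:08 AM–12:13 PM = 5 h 5 min; less 30 min break → 4 h 35 min
Mon reg 10 h 0 min / OT 0 h 33 min; Tue reg 9 h 36 min / OT 0 h 0 min; Wed reg 4 h 35 min / OT 0 h 0 min.
Totals: regular 24 h 11 min, overtime 0 h 33 min.

Regular 24.18 hours, overtime 0.55 hours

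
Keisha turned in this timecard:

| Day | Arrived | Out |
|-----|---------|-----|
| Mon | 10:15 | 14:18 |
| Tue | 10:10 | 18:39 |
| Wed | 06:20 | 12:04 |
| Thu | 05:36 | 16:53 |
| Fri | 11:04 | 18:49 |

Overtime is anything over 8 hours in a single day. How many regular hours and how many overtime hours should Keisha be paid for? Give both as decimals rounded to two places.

Mon: 10:15–14:18 = 4 h 3 min
Tue: 10:10–18:39 = 8 h 29 min
Wed: 06:20–12:04 = 5 h 44 min
Thu: 05:36–16:53 = 11 h 17 min
Fri: 11:04–18:49 = 7 h 45 min
Mon reg 4 h 3 min / OT 0 h 0 min; Tue reg 8 h 0 min / OT 0 h 29 min; Wed reg 5 h 44 min / OT 0 h 0 min; Thu reg 8 h 0 min / OT 3 h 17 min; Fri reg 7 h 45 min / OT 0 h 0 min.
Totals: regular 33 h 32 min, overtime 3 h 46 min.

Regular 33.53 hours, overtime 3.77 hours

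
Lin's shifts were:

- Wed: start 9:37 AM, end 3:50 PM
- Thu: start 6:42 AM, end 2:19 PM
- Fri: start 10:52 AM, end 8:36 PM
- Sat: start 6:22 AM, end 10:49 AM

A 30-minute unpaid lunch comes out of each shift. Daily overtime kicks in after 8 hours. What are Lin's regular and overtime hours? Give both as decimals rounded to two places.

Wed: 9:37 AM–3:50 PM = 6 h 13 min; less 30 min break → 5 h 43 min
Thu: 6:42 AM–2:19 PM = 7 h 37 min; less 30 min break → 7 h 7 min
Fri: 10:52 AM–8:36 PM = 9 h 44 min; less 30 min break → 9 h 14 min
Sat: 6:22 AM–10:49 AM = 4 h 27 min; less 30 min break → 3 h 57 min
Wed reg 5 h 43 min / OT 0 h 0 min; Thu reg 7 h 7 min / OT 0 h 0 min; Fri reg 8 h 0 min / OT 1 h 14 min; Sat reg 3 h 57 min / OT 0 h 0 min.
Totals: regular 24 h 47 min, overtime 1 h 14 min.

Regular 24.78 hours, overtime 1.23 hours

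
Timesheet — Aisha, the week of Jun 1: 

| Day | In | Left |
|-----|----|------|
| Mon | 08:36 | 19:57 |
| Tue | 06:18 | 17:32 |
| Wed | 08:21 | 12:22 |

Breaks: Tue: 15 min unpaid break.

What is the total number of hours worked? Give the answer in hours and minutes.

26 h 21 min

Mon: 08:36–19:57 = 11 h 21 min
Tue: 06:18–17:32 = 11 h 14 min; less 15 min break → 10 h 59 min
Wed: 08:21–12:22 = 4 h 1 min
Total: 11 h 21 min + 10 h 59 min + 4 h 1 min = 26 h 21 min.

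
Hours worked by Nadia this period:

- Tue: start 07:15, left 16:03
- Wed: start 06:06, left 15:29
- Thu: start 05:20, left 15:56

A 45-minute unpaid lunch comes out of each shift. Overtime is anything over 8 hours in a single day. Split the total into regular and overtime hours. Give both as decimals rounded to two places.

Regular 24.00 hours, overtime 2.53 hours

Tue: 07:15–16:03 = 8 h 48 min; less 45 min break → 8 h 3 min
Wed: 06:06–15:29 = 9 h 23 min; less 45 min break → 8 h 38 min
Thu: 05:20–15:56 = 10 h 36 min; less 45 min break → 9 h 51 min
Tue reg 8 h 0 min / OT 0 h 3 min; Wed reg 8 h 0 min / OT 0 h 38 min; Thu reg 8 h 0 min / OT 1 h 51 min.
Totals: regular 24 h 0 min, overtime 2 h 32 min.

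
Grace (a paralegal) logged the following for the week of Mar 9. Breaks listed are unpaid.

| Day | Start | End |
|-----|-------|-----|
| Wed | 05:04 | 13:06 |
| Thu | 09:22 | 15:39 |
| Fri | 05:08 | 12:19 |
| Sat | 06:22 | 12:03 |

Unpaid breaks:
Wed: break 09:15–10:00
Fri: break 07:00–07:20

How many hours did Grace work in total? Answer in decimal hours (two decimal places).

Wed: 05:04–13:06 = 8 h 2 min; less 45 min break → 7 h 17 min
Thu: 09:22–15:39 = 6 h 17 min
Fri: 05:08–12:19 = 7 h 11 min; less 20 min break → 6 h 51 min
Sat: 06:22–12:03 = 5 h 41 min
Total: 7 h 17 min + 6 h 17 min + 6 h 51 min + 5 h 41 min = 26 h 6 min.

26.10 hours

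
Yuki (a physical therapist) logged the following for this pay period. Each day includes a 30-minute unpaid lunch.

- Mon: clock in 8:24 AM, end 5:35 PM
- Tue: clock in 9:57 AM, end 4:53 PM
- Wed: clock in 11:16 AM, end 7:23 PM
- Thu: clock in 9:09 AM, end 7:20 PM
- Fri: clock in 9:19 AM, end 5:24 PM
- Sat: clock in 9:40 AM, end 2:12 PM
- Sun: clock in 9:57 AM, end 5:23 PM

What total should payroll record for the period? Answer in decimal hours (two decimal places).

Mon: 8:24 AM–5:35 PM = 9 h 11 min; less 30 min break → 8 h 41 min
Tue: 9:57 AM–4:53 PM = 6 h 56 min; less 30 min break → 6 h 26 min
Wed: 11:16 AM–7:23 PM = 8 h 7 min; less 30 min break → 7 h 37 min
Thu: 9:09 AM–7:20 PM = 10 h 11 min; less 30 min break → 9 h 41 min
Fri: 9:19 AM–5:24 PM = 8 h 5 min; less 30 min break → 7 h 35 min
Sat: 9:40 AM–2:12 PM = 4 h 32 min; less 30 min break → 4 h 2 min
Sun: 9:57 AM–5:23 PM = 7 h 26 min; less 30 min break → 6 h 56 min
Total: 8 h 41 min + 6 h 26 min + 7 h 37 min + 9 h 41 min + 7 h 35 min + 4 h 2 min + 6 h 56 min = 50 h 58 min.

50.97 hours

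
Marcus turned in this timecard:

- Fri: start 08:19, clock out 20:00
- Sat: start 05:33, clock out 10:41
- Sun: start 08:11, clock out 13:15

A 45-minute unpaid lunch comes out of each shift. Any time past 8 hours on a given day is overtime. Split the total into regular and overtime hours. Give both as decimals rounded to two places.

Fri: 08:19–20:00 = 11 h 41 min; less 45 min break → 10 h 56 min
Sat: 05:33–10:41 = 5 h 8 min; less 45 min break → 4 h 23 min
Sun: 08:11–13:15 = 5 h 4 min; less 45 min break → 4 h 19 min
Fri reg 8 h 0 min / OT 2 h 56 min; Sat reg 4 h 23 min / OT 0 h 0 min; Sun reg 4 h 19 min / OT 0 h 0 min.
Totals: regular 16 h 42 min, overtime 2 h 56 min.

Regular 16.70 hours, overtime 2.93 hours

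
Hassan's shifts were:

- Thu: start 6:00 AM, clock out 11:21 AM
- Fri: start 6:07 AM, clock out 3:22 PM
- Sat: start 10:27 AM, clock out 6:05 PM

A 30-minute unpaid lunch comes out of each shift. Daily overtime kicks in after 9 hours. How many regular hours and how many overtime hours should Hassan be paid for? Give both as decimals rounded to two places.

Regular 20.73 hours, overtime 0.00 hours

Thu: 6:00 AM–11:21 AM = 5 h 21 min; less 30 min break → 4 h 51 min
Fri: 6:07 AM–3:22 PM = 9 h 15 min; less 30 min break → 8 h 45 min
Sat: 10:27 AM–6:05 PM = 7 h 38 min; less 30 min break → 7 h 8 min
Thu reg 4 h 51 min / OT 0 h 0 min; Fri reg 8 h 45 min / OT 0 h 0 min; Sat reg 7 h 8 min / OT 0 h 0 min.
Totals: regular 20 h 44 min, overtime 0 h 0 min.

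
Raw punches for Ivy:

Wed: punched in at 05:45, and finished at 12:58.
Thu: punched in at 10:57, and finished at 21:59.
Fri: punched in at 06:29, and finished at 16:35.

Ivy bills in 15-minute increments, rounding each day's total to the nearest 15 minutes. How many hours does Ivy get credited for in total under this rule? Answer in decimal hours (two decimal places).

Wed: 05:45–12:58 = 7 h 13 min → rounds to 7 h 15 min
Thu: 10:57–21:59 = 11 h 2 min → rounds to 11 h 0 min
Fri: 06:29–16:35 = 10 h 6 min → rounds to 10 h 0 min
Total credited: 28 h 15 min.

28.25 hours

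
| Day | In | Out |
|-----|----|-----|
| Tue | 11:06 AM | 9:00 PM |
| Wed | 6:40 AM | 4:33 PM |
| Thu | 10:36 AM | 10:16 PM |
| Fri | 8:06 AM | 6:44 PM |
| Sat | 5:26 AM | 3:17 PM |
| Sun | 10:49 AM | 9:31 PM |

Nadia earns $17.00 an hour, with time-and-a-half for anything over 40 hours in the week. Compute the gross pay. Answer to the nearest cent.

Tue: 11:06 AM–9:00 PM = 9 h 54 min
Wed: 6:40 AM–4:33 PM = 9 h 53 min
Thu: 10:36 AM–10:16 PM = 11 h 40 min
Fri: 8:06 AM–6:44 PM = 10 h 38 min
Sat: 5:26 AM–3:17 PM = 9 h 51 min
Sun: 10:49 AM–9:31 PM = 10 h 42 min
Total worked: 62 h 38 min = 3758 min.
Regular 40 h 0 min = 2400 min at $17.00/h; overtime 22 h 38 min = 1358 min at $25.50/h.
Pay = (2400 × $17.00 + 1358 × $25.50) ÷ 60 = $1257.15.

$1257.15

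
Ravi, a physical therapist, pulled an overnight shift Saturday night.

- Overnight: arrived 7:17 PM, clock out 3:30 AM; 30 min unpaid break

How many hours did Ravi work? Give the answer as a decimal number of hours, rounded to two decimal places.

Overnight: 7:17 PM → midnight = 4 h 43 min; midnight → 3:30 AM = 3 h 30 min; span 8 h 13 min; less 30 min break → 7 h 43 min

7.72 hours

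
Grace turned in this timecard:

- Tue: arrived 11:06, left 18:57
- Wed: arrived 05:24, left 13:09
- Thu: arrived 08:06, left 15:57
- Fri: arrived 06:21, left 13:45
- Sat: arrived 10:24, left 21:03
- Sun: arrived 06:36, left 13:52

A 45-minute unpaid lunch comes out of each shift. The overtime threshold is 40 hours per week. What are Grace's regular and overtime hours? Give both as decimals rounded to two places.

Tue: 11:06–18:57 = 7 h 51 min; less 45 min break → 7 h 6 min
Wed: 05:24–13:09 = 7 h 45 min; less 45 min break → 7 h 0 min
Thu: 08:06–15:57 = 7 h 51 min; less 45 min break → 7 h 6 min
Fri: 06:21–13:45 = 7 h 24 min; less 45 min break → 6 h 39 min
Sat: 10:24–21:03 = 10 h 39 min; less 45 min break → 9 h 54 min
Sun: 06:36–13:52 = 7 h 16 min; less 45 min break → 6 h 31 min
Total worked: 44 h 16 min = 44.27 h.
Threshold 40 h → overtime 4 h 16 min, regular 40 h 0 min.

Regular 40.00 hours, overtime 4.27 hours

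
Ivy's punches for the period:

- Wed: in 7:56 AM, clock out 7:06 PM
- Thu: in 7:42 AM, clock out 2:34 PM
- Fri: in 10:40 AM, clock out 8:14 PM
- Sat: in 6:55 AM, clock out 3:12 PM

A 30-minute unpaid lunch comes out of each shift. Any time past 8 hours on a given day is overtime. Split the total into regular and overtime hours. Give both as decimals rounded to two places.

Regular 30.15 hours, overtime 3.73 hours

Wed: 7:56 AM–7:06 PM = 11 h 10 min; less 30 min break → 10 h 40 min
Thu: 7:42 AM–2:34 PM = 6 h 52 min; less 30 min break → 6 h 22 min
Fri: 10:40 AM–8:14 PM = 9 h 34 min; less 30 min break → 9 h 4 min
Sat: 6:55 AM–3:12 PM = 8 h 17 min; less 30 min break → 7 h 47 min
Wed reg 8 h 0 min / OT 2 h 40 min; Thu reg 6 h 22 min / OT 0 h 0 min; Fri reg 8 h 0 min / OT 1 h 4 min; Sat reg 7 h 47 min / OT 0 h 0 min.
Totals: regular 30 h 9 min, overtime 3 h 44 min.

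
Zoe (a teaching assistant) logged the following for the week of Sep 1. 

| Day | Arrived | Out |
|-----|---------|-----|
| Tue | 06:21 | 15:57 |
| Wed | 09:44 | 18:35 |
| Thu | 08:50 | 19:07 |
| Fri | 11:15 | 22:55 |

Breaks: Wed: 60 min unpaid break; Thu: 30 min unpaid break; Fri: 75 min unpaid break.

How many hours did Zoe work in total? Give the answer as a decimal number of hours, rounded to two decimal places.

37.65 hours

Tue: 06:21–15:57 = 9 h 36 min
Wed: 09:44–18:35 = 8 h 51 min; less 60 min break → 7 h 51 min
Thu: 08:50–19:07 = 10 h 17 min; less 30 min break → 9 h 47 min
Fri: 11:15–22:55 = 11 h 40 min; less 75 min break → 10 h 25 min
Total: 9 h 36 min + 7 h 51 min + 9 h 47 min + 10 h 25 min = 37 h 39 min.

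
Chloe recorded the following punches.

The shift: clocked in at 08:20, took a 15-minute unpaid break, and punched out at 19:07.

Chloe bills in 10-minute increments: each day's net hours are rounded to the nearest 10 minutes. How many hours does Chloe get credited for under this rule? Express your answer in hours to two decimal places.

The shift: 08:20–19:07 = 10 h 47 min − 15 min = 10 h 32 min → rounds to 10 h 30 min

10.50 hours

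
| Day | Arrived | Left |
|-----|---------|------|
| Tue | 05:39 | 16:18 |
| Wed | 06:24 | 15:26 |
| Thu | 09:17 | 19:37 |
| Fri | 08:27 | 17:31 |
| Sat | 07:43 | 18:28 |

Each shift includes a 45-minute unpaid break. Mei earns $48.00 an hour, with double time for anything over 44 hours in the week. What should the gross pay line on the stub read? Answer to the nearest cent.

$2312.00

Tue: 05:39–16:18 = 10 h 39 min; less 45 min break → 9 h 54 min
Wed: 06:24–15:26 = 9 h 2 min; less 45 min break → 8 h 17 min
Thu: 09:17–19:37 = 10 h 20 min; less 45 min break → 9 h 35 min
Fri: 08:27–17:31 = 9 h 4 min; less 45 min break → 8 h 19 min
Sat: 07:43–18:28 = 10 h 45 min; less 45 min break → 10 h 0 min
Total worked: 46 h 5 min = 2765 min.
Regular 44 h 0 min = 2640 min at $48.00/h; overtime 2 h 5 min = 125 min at $96.00/h.
Pay = (2640 × $48.00 + 125 × $96.00) ÷ 60 = $2312.00.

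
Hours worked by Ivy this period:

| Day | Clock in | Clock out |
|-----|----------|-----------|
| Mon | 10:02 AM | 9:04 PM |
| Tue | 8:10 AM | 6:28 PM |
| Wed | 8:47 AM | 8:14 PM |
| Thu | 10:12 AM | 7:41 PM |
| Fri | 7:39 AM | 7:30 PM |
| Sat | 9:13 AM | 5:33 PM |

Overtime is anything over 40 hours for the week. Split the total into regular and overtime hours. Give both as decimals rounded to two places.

Regular 40.00 hours, overtime 22.45 hours

Mon: 10:02 AM–9:04 PM = 11 h 2 min
Tue: 8:10 AM–6:28 PM = 10 h 18 min
Wed: 8:47 AM–8:14 PM = 11 h 27 min
Thu: 10:12 AM–7:41 PM = 9 h 29 min
Fri: 7:39 AM–7:30 PM = 11 h 51 min
Sat: 9:13 AM–5:33 PM = 8 h 20 min
Total worked: 62 h 27 min = 62.45 h.
Threshold 40 h → overtime 22 h 27 min, regular 40 h 0 min.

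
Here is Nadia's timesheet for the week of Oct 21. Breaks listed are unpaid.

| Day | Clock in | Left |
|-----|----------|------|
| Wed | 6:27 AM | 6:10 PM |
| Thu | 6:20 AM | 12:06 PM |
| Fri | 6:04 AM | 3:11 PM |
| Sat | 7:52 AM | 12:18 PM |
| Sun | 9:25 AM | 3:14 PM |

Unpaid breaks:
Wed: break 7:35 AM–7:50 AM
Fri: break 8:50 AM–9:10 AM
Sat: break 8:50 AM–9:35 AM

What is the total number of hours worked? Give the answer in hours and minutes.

35 h 31 min

Wed: 6:27 AM–6:10 PM = 11 h 43 min; less 15 min break → 11 h 28 min
Thu: 6:20 AM–12:06 PM = 5 h 46 min
Fri: 6:04 AM–3:11 PM = 9 h 7 min; less 20 min break → 8 h 47 min
Sat: 7:52 AM–12:18 PM = 4 h 26 min; less 45 min break → 3 h 41 min
Sun: 9:25 AM–3:14 PM = 5 h 49 min
Total: 11 h 28 min + 5 h 46 min + 8 h 47 min + 3 h 41 min + 5 h 49 min = 35 h 31 min.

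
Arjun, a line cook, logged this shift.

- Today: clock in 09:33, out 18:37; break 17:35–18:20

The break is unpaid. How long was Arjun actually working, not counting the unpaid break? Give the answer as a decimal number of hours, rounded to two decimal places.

Today: 09:33–18:37 = 9 h 4 min; less 45 min break → 8 h 19 min

8.32 hours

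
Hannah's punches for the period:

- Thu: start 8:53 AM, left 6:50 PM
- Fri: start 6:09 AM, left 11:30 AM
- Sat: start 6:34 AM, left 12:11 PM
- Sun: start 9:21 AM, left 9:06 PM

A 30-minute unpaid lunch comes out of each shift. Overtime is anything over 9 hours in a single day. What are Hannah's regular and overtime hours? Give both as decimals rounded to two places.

Regular 27.97 hours, overtime 2.70 hours

Thu: 8:53 AM–6:50 PM = 9 h 57 min; less 30 min break → 9 h 27 min
Fri: 6:09 AM–11:30 AM = 5 h 21 min; less 30 min break → 4 h 51 min
Sat: 6:34 AM–12:11 PM = 5 h 37 min; less 30 min break → 5 h 7 min
Sun: 9:21 AM–9:06 PM = 11 h 45 min; less 30 min break → 11 h 15 min
Thu reg 9 h 0 min / OT 0 h 27 min; Fri reg 4 h 51 min / OT 0 h 0 min; Sat reg 5 h 7 min / OT 0 h 0 min; Sun reg 9 h 0 min / OT 2 h 15 min.
Totals: regular 27 h 58 min, overtime 2 h 42 min.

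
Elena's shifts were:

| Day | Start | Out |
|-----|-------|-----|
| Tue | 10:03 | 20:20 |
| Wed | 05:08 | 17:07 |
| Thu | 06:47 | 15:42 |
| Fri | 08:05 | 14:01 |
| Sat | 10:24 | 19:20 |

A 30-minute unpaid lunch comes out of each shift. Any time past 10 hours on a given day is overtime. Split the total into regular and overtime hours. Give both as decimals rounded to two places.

Regular 42.07 hours, overtime 1.48 hours

Tue: 10:03–20:20 = 10 h 17 min; less 30 min break → 9 h 47 min
Wed: 05:08–17:07 = 11 h 59 min; less 30 min break → 11 h 29 min
Thu: 06:47–15:42 = 8 h 55 min; less 30 min break → 8 h 25 min
Fri: 08:05–14:01 = 5 h 56 min; less 30 min break → 5 h 26 min
Sat: 10:24–19:20 = 8 h 56 min; less 30 min break → 8 h 26 min
Tue reg 9 h 47 min / OT 0 h 0 min; Wed reg 10 h 0 min / OT 1 h 29 min; Thu reg 8 h 25 min / OT 0 h 0 min; Fri reg 5 h 26 min / OT 0 h 0 min; Sat reg 8 h 26 min / OT 0 h 0 min.
Totals: regular 42 h 4 min, overtime 1 h 29 min.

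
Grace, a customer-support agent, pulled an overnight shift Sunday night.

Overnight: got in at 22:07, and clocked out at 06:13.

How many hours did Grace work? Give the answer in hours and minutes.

Overnight: 22:07 → midnight = 1 h 53 min; midnight → 06:13 = 6 h 13 min; span 8 h 6 min

8 h 6 min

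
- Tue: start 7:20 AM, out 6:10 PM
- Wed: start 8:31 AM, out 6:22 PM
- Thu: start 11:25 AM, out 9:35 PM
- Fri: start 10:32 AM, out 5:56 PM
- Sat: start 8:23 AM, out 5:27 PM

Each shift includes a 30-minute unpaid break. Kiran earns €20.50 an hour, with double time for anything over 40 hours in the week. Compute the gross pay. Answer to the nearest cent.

Tue: 7:20 AM–6:10 PM = 10 h 50 min; less 30 min break → 10 h 20 min
Wed: 8:31 AM–6:22 PM = 9 h 51 min; less 30 min break → 9 h 21 min
Thu: 11:25 AM–9:35 PM = 10 h 10 min; less 30 min break → 9 h 40 min
Fri: 10:32 AM–5:56 PM = 7 h 24 min; less 30 min break → 6 h 54 min
Sat: 8:23 AM–5:27 PM = 9 h 4 min; less 30 min break → 8 h 34 min
Total worked: 44 h 49 min = 2689 min.
Regular 40 h 0 min = 2400 min at €20.50/h; overtime 4 h 49 min = 289 min at €41.00/h.
Pay = (2400 × €20.50 + 289 × €41.00) ÷ 60 = €1017.48.

€1017.48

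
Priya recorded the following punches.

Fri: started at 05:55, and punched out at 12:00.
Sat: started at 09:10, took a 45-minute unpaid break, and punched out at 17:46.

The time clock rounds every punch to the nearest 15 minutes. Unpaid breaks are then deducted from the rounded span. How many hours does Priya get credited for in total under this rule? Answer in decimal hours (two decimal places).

Fri: in 05:55→06:00, out 12:00→12:00; 6 h 0 min
Sat: in 09:10→09:15, out 17:46→17:45; 8 h 30 min − 45 min = 7 h 45 min
Total credited: 13 h 45 min.

13.75 hours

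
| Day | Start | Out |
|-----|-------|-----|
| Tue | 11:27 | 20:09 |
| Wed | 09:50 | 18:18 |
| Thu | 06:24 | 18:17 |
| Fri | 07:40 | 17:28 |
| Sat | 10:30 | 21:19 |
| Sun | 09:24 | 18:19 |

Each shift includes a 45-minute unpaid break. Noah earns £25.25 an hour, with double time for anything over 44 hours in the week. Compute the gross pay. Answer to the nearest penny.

Tue: 11:27–20:09 = 8 h 42 min; less 45 min break → 7 h 57 min
Wed: 09:50–18:18 = 8 h 28 min; less 45 min break → 7 h 43 min
Thu: 06:24–18:17 = 11 h 53 min; less 45 min break → 11 h 8 min
Fri: 07:40–17:28 = 9 h 48 min; less 45 min break → 9 h 3 min
Sat: 10:30–21:19 = 10 h 49 min; less 45 min break → 10 h 4 min
Sun: 09:24–18:19 = 8 h 55 min; less 45 min break → 8 h 10 min
Total worked: 54 h 5 min = 3245 min.
Regular 44 h 0 min = 2640 min at £25.25/h; overtime 10 h 5 min = 605 min at £50.50/h.
Pay = (2640 × £25.25 + 605 × £50.50) ÷ 60 = £1620.21.

£1620.21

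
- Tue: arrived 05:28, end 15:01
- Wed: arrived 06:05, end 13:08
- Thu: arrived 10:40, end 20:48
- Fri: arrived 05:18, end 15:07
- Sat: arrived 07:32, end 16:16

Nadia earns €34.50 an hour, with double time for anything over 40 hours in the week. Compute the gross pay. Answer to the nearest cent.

Tue: 05:28–15:01 = 9 h 33 min
Wed: 06:05–13:08 = 7 h 3 min
Thu: 10:40–20:48 = 10 h 8 min
Fri: 05:18–15:07 = 9 h 49 min
Sat: 07:32–16:16 = 8 h 44 min
Total worked: 45 h 17 min = 2717 min.
Regular 40 h 0 min = 2400 min at €34.50/h; overtime 5 h 17 min = 317 min at €69.00/h.
Pay = (2400 × €34.50 + 317 × €69.00) ÷ 60 = €1744.55.

€1744.55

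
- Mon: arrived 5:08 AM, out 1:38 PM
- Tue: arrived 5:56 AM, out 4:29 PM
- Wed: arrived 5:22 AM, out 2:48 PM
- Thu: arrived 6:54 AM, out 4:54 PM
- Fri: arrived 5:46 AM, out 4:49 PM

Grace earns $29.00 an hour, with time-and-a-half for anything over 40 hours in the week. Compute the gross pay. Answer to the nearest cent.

Mon: 5:08 AM–1:38 PM = 8 h 30 min
Tue: 5:56 AM–4:29 PM = 10 h 33 min
Wed: 5:22 AM–2:48 PM = 9 h 26 min
Thu: 6:54 AM–4:54 PM = 10 h 0 min
Fri: 5:46 AM–4:49 PM = 11 h 3 min
Total worked: 49 h 32 min = 2972 min.
Regular 40 h 0 min = 2400 min at $29.00/h; overtime 9 h 32 min = 572 min at $43.50/h.
Pay = (2400 × $29.00 + 572 × $43.50) ÷ 60 = $1574.70.

$1574.70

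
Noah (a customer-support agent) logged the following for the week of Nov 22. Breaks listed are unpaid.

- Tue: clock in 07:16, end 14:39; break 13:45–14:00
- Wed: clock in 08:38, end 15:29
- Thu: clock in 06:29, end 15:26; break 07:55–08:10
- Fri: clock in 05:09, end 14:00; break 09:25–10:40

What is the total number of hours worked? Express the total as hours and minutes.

30 h 17 min

Tue: 07:16–14:39 = 7 h 23 min; less 15 min break → 7 h 8 min
Wed: 08:38–15:29 = 6 h 51 min
Thu: 06:29–15:26 = 8 h 57 min; less 15 min break → 8 h 42 min
Fri: 05:09–14:00 = 8 h 51 min; less 75 min break → 7 h 36 min
Total: 7 h 8 min + 6 h 51 min + 8 h 42 min + 7 h 36 min = 30 h 17 min.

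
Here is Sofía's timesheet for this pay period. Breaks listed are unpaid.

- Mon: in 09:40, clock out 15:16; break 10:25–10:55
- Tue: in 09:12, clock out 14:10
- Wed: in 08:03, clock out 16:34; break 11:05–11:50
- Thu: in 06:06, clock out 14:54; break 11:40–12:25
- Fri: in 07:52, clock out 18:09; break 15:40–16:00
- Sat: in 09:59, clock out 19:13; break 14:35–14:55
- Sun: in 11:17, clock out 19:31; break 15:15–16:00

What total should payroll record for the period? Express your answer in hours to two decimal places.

Mon: 09:40–15:16 = 5 h 36 min; less 30 min break → 5 h 6 min
Tue: 09:12–14:10 = 4 h 58 min
Wed: 08:03–16:34 = 8 h 31 min; less 45 min break → 7 h 46 min
Thu: 06:06–14:54 = 8 h 48 min; less 45 min break → 8 h 3 min
Fri: 07:52–18:09 = 10 h 17 min; less 20 min break → 9 h 57 min
Sat: 09:59–19:13 = 9 h 14 min; less 20 min break → 8 h 54 min
Sun: 11:17–19:31 = 8 h 14 min; less 45 min break → 7 h 29 min
Total: 5 h 6 min + 4 h 58 min + 7 h 46 min + 8 h 3 min + 9 h 57 min + 8 h 54 min + 7 h 29 min = 52 h 13 min.

52.22 hours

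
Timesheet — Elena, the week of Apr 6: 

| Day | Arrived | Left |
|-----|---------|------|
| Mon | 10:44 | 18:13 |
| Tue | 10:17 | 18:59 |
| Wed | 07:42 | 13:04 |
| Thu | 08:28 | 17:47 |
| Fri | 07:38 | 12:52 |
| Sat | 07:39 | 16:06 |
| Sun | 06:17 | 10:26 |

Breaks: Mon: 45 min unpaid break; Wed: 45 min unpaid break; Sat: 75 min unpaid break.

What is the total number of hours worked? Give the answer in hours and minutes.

45 h 57 min

Mon: 10:44–18:13 = 7 h 29 min; less 45 min break → 6 h 44 min
Tue: 10:17–18:59 = 8 h 42 min
Wed: 07:42–13:04 = 5 h 22 min; less 45 min break → 4 h 37 min
Thu: 08:28–17:47 = 9 h 19 min
Fri: 07:38–12:52 = 5 h 14 min
Sat: 07:39–16:06 = 8 h 27 min; less 75 min break → 7 h 12 min
Sun: 06:17–10:26 = 4 h 9 min
Total: 6 h 44 min + 8 h 42 min + 4 h 37 min + 9 h 19 min + 5 h 14 min + 7 h 12 min + 4 h 9 min = 45 h 57 min.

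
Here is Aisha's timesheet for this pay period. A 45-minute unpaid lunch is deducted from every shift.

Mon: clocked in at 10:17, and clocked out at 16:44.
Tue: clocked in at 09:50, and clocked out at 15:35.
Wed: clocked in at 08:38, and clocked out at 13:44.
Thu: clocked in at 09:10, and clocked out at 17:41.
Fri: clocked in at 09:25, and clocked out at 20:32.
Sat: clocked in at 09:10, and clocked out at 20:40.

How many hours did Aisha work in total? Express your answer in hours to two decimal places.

43.93 hours

Mon: 10:17–16:44 = 6 h 27 min; less 45 min break → 5 h 42 min
Tue: 09:50–15:35 = 5 h 45 min; less 45 min break → 5 h 0 min
Wed: 08:38–13:44 = 5 h 6 min; less 45 min break → 4 h 21 min
Thu: 09:10–17:41 = 8 h 31 min; less 45 min break → 7 h 46 min
Fri: 09:25–20:32 = 11 h 7 min; less 45 min break → 10 h 22 min
Sat: 09:10–20:40 = 11 h 30 min; less 45 min break → 10 h 45 min
Total: 5 h 42 min + 5 h 0 min + 4 h 21 min + 7 h 46 min + 10 h 22 min + 10 h 45 min = 43 h 56 min.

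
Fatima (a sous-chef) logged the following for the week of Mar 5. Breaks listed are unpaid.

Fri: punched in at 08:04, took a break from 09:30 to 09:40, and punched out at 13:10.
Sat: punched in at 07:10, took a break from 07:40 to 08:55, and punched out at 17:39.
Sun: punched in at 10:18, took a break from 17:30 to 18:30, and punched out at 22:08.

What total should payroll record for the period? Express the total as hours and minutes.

Fri: 08:04–13:10 = 5 h 6 min; less 10 min break → 4 h 56 min
Sat: 07:10–17:39 = 10 h 29 min; less 75 min break → 9 h 14 min
Sun: 10:18–22:08 = 11 h 50 min; less 60 min break → 10 h 50 min
Total: 4 h 56 min + 9 h 14 min + 10 h 50 min = 25 h 0 min.

25 h 0 min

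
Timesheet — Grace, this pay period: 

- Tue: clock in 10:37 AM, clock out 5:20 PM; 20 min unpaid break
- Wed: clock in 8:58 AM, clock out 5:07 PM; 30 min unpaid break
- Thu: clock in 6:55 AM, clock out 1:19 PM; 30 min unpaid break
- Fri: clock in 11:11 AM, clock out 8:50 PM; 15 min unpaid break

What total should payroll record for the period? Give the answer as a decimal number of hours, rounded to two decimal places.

29.33 hours

Tue: 10:37 AM–5:20 PM = 6 h 43 min; less 20 min break → 6 h 23 min
Wed: 8:58 AM–5:07 PM = 8 h 9 min; less 30 min break → 7 h 39 min
Thu: 6:55 AM–1:19 PM = 6 h 24 min; less 30 min break → 5 h 54 min
Fri: 11:11 AM–8:50 PM = 9 h 39 min; less 15 min break → 9 h 24 min
Total: 6 h 23 min + 7 h 39 min + 5 h 54 min + 9 h 24 min = 29 h 20 min.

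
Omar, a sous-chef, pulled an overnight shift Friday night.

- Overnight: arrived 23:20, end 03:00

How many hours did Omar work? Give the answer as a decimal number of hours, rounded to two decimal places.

3.67 hours

Overnight: 23:20 → midnight = 0 h 40 min; midnight → 03:00 = 3 h 0 min; span 3 h 40 min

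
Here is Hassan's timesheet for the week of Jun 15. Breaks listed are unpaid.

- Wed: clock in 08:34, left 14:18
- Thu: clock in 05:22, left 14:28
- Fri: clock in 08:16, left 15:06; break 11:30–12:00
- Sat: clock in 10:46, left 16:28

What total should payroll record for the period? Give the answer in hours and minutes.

Wed: 08:34–14:18 = 5 h 44 min
Thu: 05:22–14:28 = 9 h 6 min
Fri: 08:16–15:06 = 6 h 50 min; less 30 min break → 6 h 20 min
Sat: 10:46–16:28 = 5 h 42 min
Total: 5 h 44 min + 9 h 6 min + 6 h 20 min + 5 h 42 min = 26 h 52 min.

26 h 52 min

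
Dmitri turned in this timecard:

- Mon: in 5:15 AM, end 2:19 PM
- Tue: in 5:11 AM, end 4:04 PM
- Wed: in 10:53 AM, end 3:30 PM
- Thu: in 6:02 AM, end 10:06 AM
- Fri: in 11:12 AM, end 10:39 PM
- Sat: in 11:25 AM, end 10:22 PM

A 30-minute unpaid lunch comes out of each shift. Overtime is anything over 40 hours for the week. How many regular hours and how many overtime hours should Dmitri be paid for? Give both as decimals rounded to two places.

Mon: 5:15 AM–2:19 PM = 9 h 4 min; less 30 min break → 8 h 34 min
Tue: 5:11 AM–4:04 PM = 10 h 53 min; less 30 min break → 10 h 23 min
Wed: 10:53 AM–3:30 PM = 4 h 37 min; less 30 min break → 4 h 7 min
Thu: 6:02 AM–10:06 AM = 4 h 4 min; less 30 min break → 3 h 34 min
Fri: 11:12 AM–10:39 PM = 11 h 27 min; less 30 min break → 10 h 57 min
Sat: 11:25 AM–10:22 PM = 10 h 57 min; less 30 min break → 10 h 27 min
Total worked: 48 h 2 min = 48.03 h.
Threshold 40 h → overtime 8 h 2 min, regular 40 h 0 min.

Regular 40.00 hours, overtime 8.03 hours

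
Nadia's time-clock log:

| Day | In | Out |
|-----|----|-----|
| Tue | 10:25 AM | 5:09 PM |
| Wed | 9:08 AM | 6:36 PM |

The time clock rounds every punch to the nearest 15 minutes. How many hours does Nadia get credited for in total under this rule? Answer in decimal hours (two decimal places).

16.00 hours

Tue: in 10:25 AM→10:30 AM, out 5:09 PM→5:15 PM; 6 h 45 min
Wed: in 9:08 AM→9:15 AM, out 6:36 PM→6:30 PM; 9 h 15 min
Total credited: 16 h 0 min.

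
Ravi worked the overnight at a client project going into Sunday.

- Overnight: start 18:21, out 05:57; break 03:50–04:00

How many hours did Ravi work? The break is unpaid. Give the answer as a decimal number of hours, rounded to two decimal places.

11.43 hours

Overnight: 18:21 → midnight = 5 h 39 min; midnight → 05:57 = 5 h 57 min; span 11 h 36 min; less 10 min break → 11 h 26 min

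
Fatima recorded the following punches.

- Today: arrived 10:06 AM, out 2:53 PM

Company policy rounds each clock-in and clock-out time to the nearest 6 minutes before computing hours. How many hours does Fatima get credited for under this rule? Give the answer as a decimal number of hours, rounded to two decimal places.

Today: in 10:06 AM→10:06 AM, out 2:53 PM→2:54 PM; 4 h 48 min

4.80 hours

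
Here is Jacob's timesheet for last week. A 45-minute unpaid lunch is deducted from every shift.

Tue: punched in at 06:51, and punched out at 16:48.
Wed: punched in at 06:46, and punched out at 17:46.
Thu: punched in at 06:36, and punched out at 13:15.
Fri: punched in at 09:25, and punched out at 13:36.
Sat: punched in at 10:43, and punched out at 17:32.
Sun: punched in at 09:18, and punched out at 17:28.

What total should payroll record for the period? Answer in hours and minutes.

Tue: 06:51–16:48 = 9 h 57 min; less 45 min break → 9 h 12 min
Wed: 06:46–17:46 = 11 h 0 min; less 45 min break → 10 h 15 min
Thu: 06:36–13:15 = 6 h 39 min; less 45 min break → 5 h 54 min
Fri: 09:25–13:36 = 4 h 11 min; less 45 min break → 3 h 26 min
Sat: 10:43–17:32 = 6 h 49 min; less 45 min break → 6 h 4 min
Sun: 09:18–17:28 = 8 h 10 min; less 45 min break → 7 h 25 min
Total: 9 h 12 min + 10 h 15 min + 5 h 54 min + 3 h 26 min + 6 h 4 min + 7 h 25 min = 42 h 16 min.

42 h 16 min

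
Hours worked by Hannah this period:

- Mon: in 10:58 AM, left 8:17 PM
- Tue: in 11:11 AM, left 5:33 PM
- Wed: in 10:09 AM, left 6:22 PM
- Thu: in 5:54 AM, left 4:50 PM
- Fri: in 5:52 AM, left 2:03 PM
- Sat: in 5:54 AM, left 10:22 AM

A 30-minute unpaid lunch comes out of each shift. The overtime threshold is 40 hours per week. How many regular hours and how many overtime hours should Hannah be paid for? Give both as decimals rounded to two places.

Regular 40.00 hours, overtime 4.48 hours

Mon: 10:58 AM–8:17 PM = 9 h 19 min; less 30 min break → 8 h 49 min
Tue: 11:11 AM–5:33 PM = 6 h 22 min; less 30 min break → 5 h 52 min
Wed: 10:09 AM–6:22 PM = 8 h 13 min; less 30 min break → 7 h 43 min
Thu: 5:54 AM–4:50 PM = 10 h 56 min; less 30 min break → 10 h 26 min
Fri: 5:52 AM–2:03 PM = 8 h 11 min; less 30 min break → 7 h 41 min
Sat: 5:54 AM–10:22 AM = 4 h 28 min; less 30 min break → 3 h 58 min
Total worked: 44 h 29 min = 44.48 h.
Threshold 40 h → overtime 4 h 29 min, regular 40 h 0 min.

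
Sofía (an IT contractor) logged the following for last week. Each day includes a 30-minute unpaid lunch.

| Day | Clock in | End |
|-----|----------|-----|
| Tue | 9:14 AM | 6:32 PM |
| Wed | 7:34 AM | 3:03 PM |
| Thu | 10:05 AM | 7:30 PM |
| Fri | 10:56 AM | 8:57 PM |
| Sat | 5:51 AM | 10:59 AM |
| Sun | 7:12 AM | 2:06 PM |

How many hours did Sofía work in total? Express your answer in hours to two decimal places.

Tue: 9:14 AM–6:32 PM = 9 h 18 min; less 30 min break → 8 h 48 min
Wed: 7:34 AM–3:03 PM = 7 h 29 min; less 30 min break → 6 h 59 min
Thu: 10:05 AM–7:30 PM = 9 h 25 min; less 30 min break → 8 h 55 min
Fri: 10:56 AM–8:57 PM = 10 h 1 min; less 30 min break → 9 h 31 min
Sat: 5:51 AM–10:59 AM = 5 h 8 min; less 30 min break → 4 h 38 min
Sun: 7:12 AM–2:06 PM = 6 h 54 min; less 30 min break → 6 h 24 min
Total: 8 h 48 min + 6 h 59 min + 8 h 55 min + 9 h 31 min + 4 h 38 min + 6 h 24 min = 45 h 15 min.

45.25 hours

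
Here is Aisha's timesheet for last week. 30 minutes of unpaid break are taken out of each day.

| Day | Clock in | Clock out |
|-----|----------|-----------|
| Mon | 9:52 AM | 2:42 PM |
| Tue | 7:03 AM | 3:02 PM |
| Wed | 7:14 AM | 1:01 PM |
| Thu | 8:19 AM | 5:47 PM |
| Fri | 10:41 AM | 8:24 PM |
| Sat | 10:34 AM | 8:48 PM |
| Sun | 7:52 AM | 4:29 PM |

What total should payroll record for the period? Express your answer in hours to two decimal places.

53.13 hours

Mon: 9:52 AM–2:42 PM = 4 h 50 min; less 30 min break → 4 h 20 min
Tue: 7:03 AM–3:02 PM = 7 h 59 min; less 30 min break → 7 h 29 min
Wed: 7:14 AM–1:01 PM = 5 h 47 min; less 30 min break → 5 h 17 min
Thu: 8:19 AM–5:47 PM = 9 h 28 min; less 30 min break → 8 h 58 min
Fri: 10:41 AM–8:24 PM = 9 h 43 min; less 30 min break → 9 h 13 min
Sat: 10:34 AM–8:48 PM = 10 h 14 min; less 30 min break → 9 h 44 min
Sun: 7:52 AM–4:29 PM = 8 h 37 min; less 30 min break → 8 h 7 min
Total: 4 h 20 min + 7 h 29 min + 5 h 17 min + 8 h 58 min + 9 h 13 min + 9 h 44 min + 8 h 7 min = 53 h 8 min.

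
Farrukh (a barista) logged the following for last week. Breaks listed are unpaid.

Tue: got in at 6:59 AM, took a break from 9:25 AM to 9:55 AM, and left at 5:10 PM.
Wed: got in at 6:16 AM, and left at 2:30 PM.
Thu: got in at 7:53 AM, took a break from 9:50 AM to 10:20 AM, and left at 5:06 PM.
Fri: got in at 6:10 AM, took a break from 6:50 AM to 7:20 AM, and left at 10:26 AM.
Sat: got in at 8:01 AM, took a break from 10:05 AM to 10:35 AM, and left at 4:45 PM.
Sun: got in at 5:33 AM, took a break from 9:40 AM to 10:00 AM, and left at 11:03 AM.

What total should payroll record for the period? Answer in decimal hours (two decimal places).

43.80 hours

Tue: 6:59 AM–5:10 PM = 10 h 11 min; less 30 min break → 9 h 41 min
Wed: 6:16 AM–2:30 PM = 8 h 14 min
Thu: 7:53 AM–5:06 PM = 9 h 13 min; less 30 min break → 8 h 43 min
Fri: 6:10 AM–10:26 AM = 4 h 16 min; less 30 min break → 3 h 46 min
Sat: 8:01 AM–4:45 PM = 8 h 44 min; less 30 min break → 8 h 14 min
Sun: 5:33 AM–11:03 AM = 5 h 30 min; less 20 min break → 5 h 10 min
Total: 9 h 41 min + 8 h 14 min + 8 h 43 min + 3 h 46 min + 8 h 14 min + 5 h 10 min = 43 h 48 min.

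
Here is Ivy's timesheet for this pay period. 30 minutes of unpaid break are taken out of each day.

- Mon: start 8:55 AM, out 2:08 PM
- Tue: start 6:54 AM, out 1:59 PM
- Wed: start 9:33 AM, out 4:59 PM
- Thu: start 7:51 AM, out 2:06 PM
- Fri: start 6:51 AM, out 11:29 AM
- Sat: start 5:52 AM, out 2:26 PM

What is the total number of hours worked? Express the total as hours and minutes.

36 h 11 min

Mon: 8:55 AM–2:08 PM = 5 h 13 min; less 30 min break → 4 h 43 min
Tue: 6:54 AM–1:59 PM = 7 h 5 min; less 30 min break → 6 h 35 min
Wed: 9:33 AM–4:59 PM = 7 h 26 min; less 30 min break → 6 h 56 min
Thu: 7:51 AM–2:06 PM = 6 h 15 min; less 30 min break → 5 h 45 min
Fri: 6:51 AM–11:29 AM = 4 h 38 min; less 30 min break → 4 h 8 min
Sat: 5:52 AM–2:26 PM = 8 h 34 min; less 30 min break → 8 h 4 min
Total: 4 h 43 min + 6 h 35 min + 6 h 56 min + 5 h 45 min + 4 h 8 min + 8 h 4 min = 36 h 11 min.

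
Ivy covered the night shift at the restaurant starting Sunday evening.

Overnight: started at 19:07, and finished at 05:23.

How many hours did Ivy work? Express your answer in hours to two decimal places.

Overnight: 19:07 → midnight = 4 h 53 min; midnight → 05:23 = 5 h 23 min; span 10 h 16 min

10.27 hours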